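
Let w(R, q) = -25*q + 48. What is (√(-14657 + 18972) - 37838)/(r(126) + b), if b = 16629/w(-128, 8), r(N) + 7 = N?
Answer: -5751376/1459 + 152*√4315/1459 ≈ -3935.2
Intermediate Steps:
r(N) = -7 + N
w(R, q) = 48 - 25*q
b = -16629/152 (b = 16629/(48 - 25*8) = 16629/(48 - 200) = 16629/(-152) = 16629*(-1/152) = -16629/152 ≈ -109.40)
(√(-14657 + 18972) - 37838)/(r(126) + b) = (√(-14657 + 18972) - 37838)/((-7 + 126) - 16629/152) = (√4315 - 37838)/(119 - 16629/152) = (-37838 + √4315)/(1459/152) = (-37838 + √4315)*(152/1459) = -5751376/1459 + 152*√4315/1459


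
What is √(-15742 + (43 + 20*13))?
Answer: I*√15439 ≈ 124.25*I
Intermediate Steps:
√(-15742 + (43 + 20*13)) = √(-15742 + (43 + 260)) = √(-15742 + 303) = √(-15439) = I*√15439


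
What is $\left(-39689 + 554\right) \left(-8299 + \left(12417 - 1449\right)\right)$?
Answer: $-104451315$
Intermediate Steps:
$\left(-39689 + 554\right) \left(-8299 + \left(12417 - 1449\right)\right) = - 39135 \left(-8299 + 10968\right) = \left(-39135\right) 2669 = -104451315$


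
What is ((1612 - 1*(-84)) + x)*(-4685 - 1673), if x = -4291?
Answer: 16499010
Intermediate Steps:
((1612 - 1*(-84)) + x)*(-4685 - 1673) = ((1612 - 1*(-84)) - 4291)*(-4685 - 1673) = ((1612 + 84) - 4291)*(-6358) = (1696 - 4291)*(-6358) = -2595*(-6358) = 16499010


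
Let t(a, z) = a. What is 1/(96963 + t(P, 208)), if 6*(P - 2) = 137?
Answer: 6/581927 ≈ 1.0311e-5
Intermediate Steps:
P = 149/6 (P = 2 + (⅙)*137 = 2 + 137/6 = 149/6 ≈ 24.833)
1/(96963 + t(P, 208)) = 1/(96963 + 149/6) = 1/(581927/6) = 6/581927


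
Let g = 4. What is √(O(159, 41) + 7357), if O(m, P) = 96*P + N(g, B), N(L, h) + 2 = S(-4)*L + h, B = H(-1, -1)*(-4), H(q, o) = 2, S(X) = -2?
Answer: 5*√451 ≈ 106.18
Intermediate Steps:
B = -8 (B = 2*(-4) = -8)
N(L, h) = -2 + h - 2*L (N(L, h) = -2 + (-2*L + h) = -2 + (h - 2*L) = -2 + h - 2*L)
O(m, P) = -18 + 96*P (O(m, P) = 96*P + (-2 - 8 - 2*4) = 96*P + (-2 - 8 - 8) = 96*P - 18 = -18 + 96*P)
√(O(159, 41) + 7357) = √((-18 + 96*41) + 7357) = √((-18 + 3936) + 7357) = √(3918 + 7357) = √11275 = 5*√451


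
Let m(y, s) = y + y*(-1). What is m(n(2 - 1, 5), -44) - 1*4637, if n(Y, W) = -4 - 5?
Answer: -4637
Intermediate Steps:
n(Y, W) = -9
m(y, s) = 0 (m(y, s) = y - y = 0)
m(n(2 - 1, 5), -44) - 1*4637 = 0 - 1*4637 = 0 - 4637 = -4637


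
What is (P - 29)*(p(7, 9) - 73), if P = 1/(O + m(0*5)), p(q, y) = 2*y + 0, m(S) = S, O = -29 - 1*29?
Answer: 92565/58 ≈ 1595.9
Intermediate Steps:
O = -58 (O = -29 - 29 = -58)
p(q, y) = 2*y
P = -1/58 (P = 1/(-58 + 0*5) = 1/(-58 + 0) = 1/(-58) = -1/58 ≈ -0.017241)
(P - 29)*(p(7, 9) - 73) = (-1/58 - 29)*(2*9 - 73) = -1683*(18 - 73)/58 = -1683/58*(-55) = 92565/58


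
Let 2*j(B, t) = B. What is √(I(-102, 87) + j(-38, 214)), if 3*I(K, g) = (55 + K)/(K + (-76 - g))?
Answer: I*√11971110/795 ≈ 4.3521*I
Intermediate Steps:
I(K, g) = (55 + K)/(3*(-76 + K - g)) (I(K, g) = ((55 + K)/(K + (-76 - g)))/3 = ((55 + K)/(-76 + K - g))/3 = (55 + K)/(3*(-76 + K - g)))
j(B, t) = B/2
√(I(-102, 87) + j(-38, 214)) = √((-55 - 1*(-102))/(3*(76 + 87 - 1*(-102))) + (½)*(-38)) = √((-55 + 102)/(3*(76 + 87 + 102)) - 19) = √((⅓)*47/265 - 19) = √((⅓)*(1/265)*47 - 19) = √(47/795 - 19) = √(-15058/795) = I*√11971110/795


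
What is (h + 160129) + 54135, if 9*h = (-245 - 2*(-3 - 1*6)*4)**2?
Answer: 1958305/9 ≈ 2.1759e+5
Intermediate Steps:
h = 29929/9 (h = (-245 - 2*(-3 - 1*6)*4)**2/9 = (-245 - 2*(-3 - 6)*4)**2/9 = (-245 - 2*(-9)*4)**2/9 = (-245 + 18*4)**2/9 = (-245 + 72)**2/9 = (1/9)*(-173)**2 = (1/9)*29929 = 29929/9 ≈ 3325.4)
(h + 160129) + 54135 = (29929/9 + 160129) + 54135 = 1471090/9 + 54135 = 1958305/9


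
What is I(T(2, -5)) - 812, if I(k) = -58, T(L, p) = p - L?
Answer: -870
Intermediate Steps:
I(T(2, -5)) - 812 = -58 - 812 = -870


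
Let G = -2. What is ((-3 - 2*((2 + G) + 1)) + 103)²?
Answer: 9604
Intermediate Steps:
((-3 - 2*((2 + G) + 1)) + 103)² = ((-3 - 2*((2 - 2) + 1)) + 103)² = ((-3 - 2*(0 + 1)) + 103)² = ((-3 - 2*1) + 103)² = ((-3 - 2) + 103)² = (-5 + 103)² = 98² = 9604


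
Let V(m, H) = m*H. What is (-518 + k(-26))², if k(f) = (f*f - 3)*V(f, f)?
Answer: 206506624900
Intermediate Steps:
V(m, H) = H*m
k(f) = f²*(-3 + f²) (k(f) = (f*f - 3)*(f*f) = (f² - 3)*f² = (-3 + f²)*f² = f²*(-3 + f²))
(-518 + k(-26))² = (-518 + (-26)²*(-3 + (-26)²))² = (-518 + 676*(-3 + 676))² = (-518 + 676*673)² = (-518 + 454948)² = 454430² = 206506624900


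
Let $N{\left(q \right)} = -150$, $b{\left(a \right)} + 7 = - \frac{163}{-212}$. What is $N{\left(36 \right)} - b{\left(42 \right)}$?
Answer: $- \frac{30479}{212} \approx -143.77$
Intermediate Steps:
$b{\left(a \right)} = - \frac{1321}{212}$ ($b{\left(a \right)} = -7 - \frac{163}{-212} = -7 - - \frac{163}{212} = -7 + \frac{163}{212} = - \frac{1321}{212}$)
$N{\left(36 \right)} - b{\left(42 \right)} = -150 - - \frac{1321}{212} = -150 + \frac{1321}{212} = - \frac{30479}{212}$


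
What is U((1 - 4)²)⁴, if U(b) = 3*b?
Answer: 531441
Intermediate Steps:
U((1 - 4)²)⁴ = (3*(1 - 4)²)⁴ = (3*(-3)²)⁴ = (3*9)⁴ = 27⁴ = 531441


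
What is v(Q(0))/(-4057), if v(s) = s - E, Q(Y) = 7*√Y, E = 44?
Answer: 44/4057 ≈ 0.010845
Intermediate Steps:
v(s) = -44 + s (v(s) = s - 1*44 = s - 44 = -44 + s)
v(Q(0))/(-4057) = (-44 + 7*√0)/(-4057) = (-44 + 7*0)*(-1/4057) = (-44 + 0)*(-1/4057) = -44*(-1/4057) = 44/4057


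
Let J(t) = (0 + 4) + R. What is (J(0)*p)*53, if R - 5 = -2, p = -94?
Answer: -34874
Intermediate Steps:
R = 3 (R = 5 - 2 = 3)
J(t) = 7 (J(t) = (0 + 4) + 3 = 4 + 3 = 7)
(J(0)*p)*53 = (7*(-94))*53 = -658*53 = -34874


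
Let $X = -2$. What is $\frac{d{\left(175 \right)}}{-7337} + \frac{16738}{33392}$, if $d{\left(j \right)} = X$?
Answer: $\frac{61436745}{122498552} \approx 0.50153$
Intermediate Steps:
$d{\left(j \right)} = -2$
$\frac{d{\left(175 \right)}}{-7337} + \frac{16738}{33392} = - \frac{2}{-7337} + \frac{16738}{33392} = \left(-2\right) \left(- \frac{1}{7337}\right) + 16738 \cdot \frac{1}{33392} = \frac{2}{7337} + \frac{8369}{16696} = \frac{61436745}{122498552}$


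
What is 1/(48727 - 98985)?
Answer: -1/50258 ≈ -1.9897e-5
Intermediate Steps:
1/(48727 - 98985) = 1/(-50258) = -1/50258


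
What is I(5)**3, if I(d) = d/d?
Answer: 1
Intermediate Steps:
I(d) = 1
I(5)**3 = 1**3 = 1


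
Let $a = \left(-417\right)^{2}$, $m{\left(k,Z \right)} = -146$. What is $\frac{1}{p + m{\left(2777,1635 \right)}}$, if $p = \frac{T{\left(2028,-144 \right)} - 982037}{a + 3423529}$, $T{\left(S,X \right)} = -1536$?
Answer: $- \frac{3597418}{526206601} \approx -0.0068365$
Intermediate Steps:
$a = 173889$
$p = - \frac{983573}{3597418}$ ($p = \frac{-1536 - 982037}{173889 + 3423529} = - \frac{983573}{3597418} \approx -0.27341$)
$\frac{1}{p + m{\left(2777,1635 \right)}} = \frac{1}{- \frac{983573}{3597418} - 146} = \frac{1}{- \frac{526206601}{3597418}} = - \frac{3597418}{526206601}$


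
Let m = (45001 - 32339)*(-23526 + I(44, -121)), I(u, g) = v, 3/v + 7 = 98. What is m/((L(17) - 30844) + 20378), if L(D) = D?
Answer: 695066854/24381 ≈ 28509.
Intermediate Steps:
v = 3/91 (v = 3/(-7 + 98) = 3/91 ≈ 0.032967)
I(u, g) = 3/91
m = -2085200562/7 (m = (45001 - 32339)*(-23526 + 3/91) = 12662*(-2140863/91) = -2085200562/7 ≈ -2.9789e+8)
m/((L(17) - 30844) + 20378) = -2085200562/(7*((17 - 30844) + 20378)) = -2085200562/(7*(-30827 + 20378)) = -2085200562/7/(-10449) = -2085200562/7*(-1/10449) = 695066854/24381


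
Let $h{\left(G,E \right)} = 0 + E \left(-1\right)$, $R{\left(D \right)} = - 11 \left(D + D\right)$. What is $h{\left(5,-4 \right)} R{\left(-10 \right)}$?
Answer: $880$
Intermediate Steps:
$R{\left(D \right)} = - 22 D$ ($R{\left(D \right)} = - 11 \cdot 2 D = - 22 D$)
$h{\left(G,E \right)} = - E$ ($h{\left(G,E \right)} = 0 - E = - E$)
$h{\left(5,-4 \right)} R{\left(-10 \right)} = \left(-1\right) \left(-4\right) \left(\left(-22\right) \left(-10\right)\right) = 4 \cdot 220 = 880$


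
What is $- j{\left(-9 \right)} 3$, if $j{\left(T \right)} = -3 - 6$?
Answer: $27$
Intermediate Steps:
$j{\left(T \right)} = -9$ ($j{\left(T \right)} = -3 - 6 = -9$)
$- j{\left(-9 \right)} 3 = - \left(-9\right) 3 = \left(-1\right) \left(-27\right) = 27$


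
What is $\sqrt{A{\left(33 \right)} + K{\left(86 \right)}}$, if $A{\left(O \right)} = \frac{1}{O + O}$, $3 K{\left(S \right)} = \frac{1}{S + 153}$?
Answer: $\frac{\sqrt{457446}}{5258} \approx 0.12863$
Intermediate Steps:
$K{\left(S \right)} = \frac{1}{3 \left(153 + S\right)}$ ($K{\left(S \right)} = \frac{1}{3 \left(S + 153\right)} = \frac{1}{3 \left(153 + S\right)}$)
$A{\left(O \right)} = \frac{1}{2 O}$
$\sqrt{A{\left(33 \right)} + K{\left(86 \right)}} = \sqrt{\frac{1}{2 \cdot 33} + \frac{1}{3 \left(153 + 86\right)}} = \sqrt{\frac{1}{2} \cdot \frac{1}{33} + \frac{1}{3 \cdot 239}} = \sqrt{\frac{1}{66} + \frac{1}{3} \cdot \frac{1}{239}} = \sqrt{\frac{1}{66} + \frac{1}{717}} = \sqrt{\frac{87}{5258}} = \frac{\sqrt{457446}}{5258}$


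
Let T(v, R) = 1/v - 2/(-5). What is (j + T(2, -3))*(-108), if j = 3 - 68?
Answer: 34614/5 ≈ 6922.8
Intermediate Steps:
T(v, R) = ⅖ + 1/v (T(v, R) = 1/v - 2*(-⅕) = 1/v + ⅖ = ⅖ + 1/v)
j = -65
(j + T(2, -3))*(-108) = (-65 + (⅖ + 1/2))*(-108) = (-65 + (⅖ + ½))*(-108) = (-65 + 9/10)*(-108) = -641/10*(-108) = 34614/5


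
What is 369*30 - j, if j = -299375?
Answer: 310445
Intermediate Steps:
369*30 - j = 369*30 - 1*(-299375) = 11070 + 299375 = 310445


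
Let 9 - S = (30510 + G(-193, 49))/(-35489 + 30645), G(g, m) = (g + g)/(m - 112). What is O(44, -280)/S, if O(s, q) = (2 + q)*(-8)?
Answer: 84837816/583633 ≈ 145.36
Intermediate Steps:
G(g, m) = 2*g/(-112 + m) (G(g, m) = (2*g)/(-112 + m) = 2*g/(-112 + m))
O(s, q) = -16 - 8*q
S = 1167266/76293 (S = 9 - (30510 + 2*(-193)/(-112 + 49))/(-35489 + 30645) = 9 - (30510 + 2*(-193)/(-63))/(-4844) = 9 - (30510 + 2*(-193)*(-1/63))*(-1)/4844 = 9 - (30510 + 386/63)*(-1)/4844 = 9 - 1922516*(-1)/(63*4844) = 9 - 1*(-480629/76293) = 9 + 480629/76293 = 1167266/76293 ≈ 15.300)
O(44, -280)/S = (-16 - 8*(-280))/(1167266/76293) = (-16 + 2240)*(76293/1167266) = 2224*(76293/1167266) = 84837816/583633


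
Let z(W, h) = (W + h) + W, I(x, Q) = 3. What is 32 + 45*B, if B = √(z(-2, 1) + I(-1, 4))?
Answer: 32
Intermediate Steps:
z(W, h) = h + 2*W
B = 0 (B = √((1 + 2*(-2)) + 3) = √((1 - 4) + 3) = √(-3 + 3) = √0 = 0)
32 + 45*B = 32 + 45*0 = 32 + 0 = 32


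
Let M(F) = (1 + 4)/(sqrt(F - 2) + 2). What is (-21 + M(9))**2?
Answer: 5504/9 - 730*sqrt(7)/9 ≈ 396.96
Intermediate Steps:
M(F) = 5/(2 + sqrt(-2 + F)) (M(F) = 5/(sqrt(-2 + F) + 2) = 5/(2 + sqrt(-2 + F)))
(-21 + M(9))**2 = (-21 + 5/(2 + sqrt(-2 + 9)))**2 = (-21 + 5/(2 + sqrt(7)))**2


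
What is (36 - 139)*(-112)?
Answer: 11536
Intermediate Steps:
(36 - 139)*(-112) = -103*(-112) = 11536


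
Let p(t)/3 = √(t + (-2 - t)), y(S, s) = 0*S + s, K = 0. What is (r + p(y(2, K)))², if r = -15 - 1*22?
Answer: 1351 - 222*I*√2 ≈ 1351.0 - 313.96*I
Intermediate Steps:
y(S, s) = s (y(S, s) = 0 + s = s)
p(t) = 3*I*√2 (p(t) = 3*√(t + (-2 - t)) = 3*√(-2) = 3*(I*√2) = 3*I*√2)
r = -37 (r = -15 - 22 = -37)
(r + p(y(2, K)))² = (-37 + 3*I*√2)²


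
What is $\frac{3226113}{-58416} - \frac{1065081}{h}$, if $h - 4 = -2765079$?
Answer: $- \frac{2952742210593}{53841540400} \approx -54.841$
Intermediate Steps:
$h = -2765075$ ($h = 4 - 2765079 = -2765075$)
$\frac{3226113}{-58416} - \frac{1065081}{h} = \frac{3226113}{-58416} - \frac{1065081}{-2765075} = 3226113 \left(- \frac{1}{58416}\right) - - \frac{1065081}{2765075} = - \frac{1075371}{19472} + \frac{1065081}{2765075} = - \frac{2952742210593}{53841540400}$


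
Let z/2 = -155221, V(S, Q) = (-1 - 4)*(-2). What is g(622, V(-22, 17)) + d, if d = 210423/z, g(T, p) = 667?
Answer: 206854391/310442 ≈ 666.32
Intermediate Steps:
V(S, Q) = 10 (V(S, Q) = -5*(-2) = 10)
z = -310442 (z = 2*(-155221) = -310442)
d = -210423/310442 (d = 210423/(-310442) = 210423*(-1/310442) = -210423/310442 ≈ -0.67782)
g(622, V(-22, 17)) + d = 667 - 210423/310442 = 206854391/310442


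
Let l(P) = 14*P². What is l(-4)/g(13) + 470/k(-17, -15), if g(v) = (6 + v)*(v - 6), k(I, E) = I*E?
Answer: 3418/969 ≈ 3.5273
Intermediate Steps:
k(I, E) = E*I
g(v) = (-6 + v)*(6 + v) (g(v) = (6 + v)*(-6 + v) = (-6 + v)*(6 + v))
l(-4)/g(13) + 470/k(-17, -15) = (14*(-4)²)/(-36 + 13²) + 470/((-15*(-17))) = (14*16)/(-36 + 169) + 470/255 = 224/133 + 470*(1/255) = 224*(1/133) + 94/51 = 32/19 + 94/51 = 3418/969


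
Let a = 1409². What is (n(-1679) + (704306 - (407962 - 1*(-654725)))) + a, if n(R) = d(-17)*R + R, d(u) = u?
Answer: 1653764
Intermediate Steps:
a = 1985281
n(R) = -16*R (n(R) = -17*R + R = -16*R)
(n(-1679) + (704306 - (407962 - 1*(-654725)))) + a = (-16*(-1679) + (704306 - (407962 - 1*(-654725)))) + 1985281 = (26864 + (704306 - (407962 + 654725))) + 1985281 = (26864 + (704306 - 1*1062687)) + 1985281 = (26864 + (704306 - 1062687)) + 1985281 = (26864 - 358381) + 1985281 = -331517 + 1985281 = 1653764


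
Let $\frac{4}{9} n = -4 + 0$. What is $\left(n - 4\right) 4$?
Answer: $-52$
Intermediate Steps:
$n = -9$ ($n = \frac{9 \left(-4 + 0\right)}{4} = \frac{9}{4} \left(-4\right) = -9$)
$\left(n - 4\right) 4 = \left(-9 - 4\right) 4 = \left(-13\right) 4 = -52$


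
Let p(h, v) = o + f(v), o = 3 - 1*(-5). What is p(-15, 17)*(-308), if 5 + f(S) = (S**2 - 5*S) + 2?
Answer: -64372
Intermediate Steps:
f(S) = -3 + S**2 - 5*S (f(S) = -5 + ((S**2 - 5*S) + 2) = -5 + (2 + S**2 - 5*S) = -3 + S**2 - 5*S)
o = 8 (o = 3 + 5 = 8)
p(h, v) = 5 + v**2 - 5*v (p(h, v) = 8 + (-3 + v**2 - 5*v) = 5 + v**2 - 5*v)
p(-15, 17)*(-308) = (5 + 17**2 - 5*17)*(-308) = (5 + 289 - 85)*(-308) = 209*(-308) = -64372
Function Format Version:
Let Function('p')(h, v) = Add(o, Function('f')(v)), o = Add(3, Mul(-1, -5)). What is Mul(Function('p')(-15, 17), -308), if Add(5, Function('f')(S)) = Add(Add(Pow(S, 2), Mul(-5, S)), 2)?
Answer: -64372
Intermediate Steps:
Function('f')(S) = Add(-3, Pow(S, 2), Mul(-5, S)) (Function('f')(S) = Add(-5, Add(Add(Pow(S, 2), Mul(-5, S)), 2)) = Add(-5, Add(2, Pow(S, 2), Mul(-5, S))) = Add(-3, Pow(S, 2), Mul(-5, S)))
o = 8 (o = Add(3, 5) = 8)
Function('p')(h, v) = Add(5, Pow(v, 2), Mul(-5, v)) (Function('p')(h, v) = Add(8, Add(-3, Pow(v, 2), Mul(-5, v))) = Add(5, Pow(v, 2), Mul(-5, v)))
Mul(Function('p')(-15, 17), -308) = Mul(Add(5, Pow(17, 2), Mul(-5, 17)), -308) = Mul(Add(5, 289, -85), -308) = Mul(209, -308) = -64372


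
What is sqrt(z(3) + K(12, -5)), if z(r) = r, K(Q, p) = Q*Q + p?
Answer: sqrt(142) ≈ 11.916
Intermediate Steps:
K(Q, p) = p + Q**2 (K(Q, p) = Q**2 + p = p + Q**2)
sqrt(z(3) + K(12, -5)) = sqrt(3 + (-5 + 12**2)) = sqrt(3 + (-5 + 144)) = sqrt(3 + 139) = sqrt(142)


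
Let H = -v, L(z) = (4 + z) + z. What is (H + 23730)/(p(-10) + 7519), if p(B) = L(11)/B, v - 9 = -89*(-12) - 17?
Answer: 56675/18791 ≈ 3.0161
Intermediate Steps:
v = 1060 (v = 9 + (-89*(-12) - 17) = 9 + (1068 - 17) = 9 + 1051 = 1060)
L(z) = 4 + 2*z
p(B) = 26/B (p(B) = (4 + 2*11)/B = (4 + 22)/B = 26/B)
H = -1060 (H = -1*1060 = -1060)
(H + 23730)/(p(-10) + 7519) = (-1060 + 23730)/(26/(-10) + 7519) = 22670/(26*(-1/10) + 7519) = 22670/(-13/5 + 7519) = 22670/(37582/5) = 22670*(5/37582) = 56675/18791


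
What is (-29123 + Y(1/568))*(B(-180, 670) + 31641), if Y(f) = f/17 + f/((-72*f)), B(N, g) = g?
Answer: -40888058183645/43452 ≈ -9.4099e+8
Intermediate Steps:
Y(f) = -1/72 + f/17 (Y(f) = f*(1/17) + f*(-1/(72*f)) = f/17 - 1/72 = -1/72 + f/17)
(-29123 + Y(1/568))*(B(-180, 670) + 31641) = (-29123 + (-1/72 + (1/17)/568))*(670 + 31641) = (-29123 + (-1/72 + (1/17)*(1/568)))*32311 = (-29123 + (-1/72 + 1/9656))*32311 = (-29123 - 599/43452)*32311 = -1265453195/43452*32311 = -40888058183645/43452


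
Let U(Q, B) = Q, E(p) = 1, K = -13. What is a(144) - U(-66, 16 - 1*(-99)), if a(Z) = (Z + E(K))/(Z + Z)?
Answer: 19153/288 ≈ 66.503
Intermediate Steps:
a(Z) = (1 + Z)/(2*Z) (a(Z) = (Z + 1)/(Z + Z) = (1 + Z)/((2*Z)) = (1 + Z)*(1/(2*Z)) = (1 + Z)/(2*Z))
a(144) - U(-66, 16 - 1*(-99)) = (1/2)*(1 + 144)/144 - 1*(-66) = (1/2)*(1/144)*145 + 66 = 145/288 + 66 = 19153/288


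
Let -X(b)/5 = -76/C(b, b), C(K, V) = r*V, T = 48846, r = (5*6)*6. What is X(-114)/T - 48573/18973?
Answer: -128120243905/50044778532 ≈ -2.5601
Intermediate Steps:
r = 180 (r = 30*6 = 180)
C(K, V) = 180*V
X(b) = 19/(9*b) (X(b) = -(-380)/(180*b) = -(-380)*1/(180*b) = -(-19)/(9*b) = 19/(9*b))
X(-114)/T - 48573/18973 = ((19/9)/(-114))/48846 - 48573/18973 = ((19/9)*(-1/114))*(1/48846) - 48573*1/18973 = -1/54*1/48846 - 48573/18973 = -1/2637684 - 48573/18973 = -128120243905/50044778532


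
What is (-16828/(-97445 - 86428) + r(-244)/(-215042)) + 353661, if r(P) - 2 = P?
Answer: 6991953657699634/19770208833 ≈ 3.5366e+5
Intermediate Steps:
r(P) = 2 + P
(-16828/(-97445 - 86428) + r(-244)/(-215042)) + 353661 = (-16828/(-97445 - 86428) + (2 - 244)/(-215042)) + 353661 = (-16828/(-183873) - 242*(-1/215042)) + 353661 = (-16828*(-1/183873) + 121/107521) + 353661 = (16828/183873 + 121/107521) + 353661 = 1831612021/19770208833 + 353661 = 6991953657699634/19770208833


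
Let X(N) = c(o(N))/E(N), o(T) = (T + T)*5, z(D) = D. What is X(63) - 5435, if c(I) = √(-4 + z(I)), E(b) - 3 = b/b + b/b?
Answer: -5435 + √626/5 ≈ -5430.0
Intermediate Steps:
o(T) = 10*T (o(T) = (2*T)*5 = 10*T)
E(b) = 5 (E(b) = 3 + (b/b + b/b) = 3 + (1 + 1) = 3 + 2 = 5)
c(I) = √(-4 + I)
X(N) = √(-4 + 10*N)/5
X(63) - 5435 = √(-4 + 10*63)/5 - 5435 = √(-4 + 630)/5 - 5435 = √626/5 - 5435 = -5435 + √626/5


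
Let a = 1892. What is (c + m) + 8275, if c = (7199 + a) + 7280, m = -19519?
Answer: 5127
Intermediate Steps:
c = 16371 (c = (7199 + 1892) + 7280 = 9091 + 7280 = 16371)
(c + m) + 8275 = (16371 - 19519) + 8275 = -3148 + 8275 = 5127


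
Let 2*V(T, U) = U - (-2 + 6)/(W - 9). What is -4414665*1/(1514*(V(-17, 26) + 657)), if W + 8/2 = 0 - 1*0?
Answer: -19130215/4396656 ≈ -4.3511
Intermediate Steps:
W = -4 (W = -4 + (0 - 1*0) = -4 + (0 + 0) = -4 + 0 = -4)
V(T, U) = 2/13 + U/2 (V(T, U) = (U - (-2 + 6)/(-4 - 9))/2 = (U - 4/(-13))/2 = (U - 4*(-1)/13)/2 = (U - 1*(-4/13))/2 = (U + 4/13)/2 = (4/13 + U)/2 = 2/13 + U/2)
-4414665*1/(1514*(V(-17, 26) + 657)) = -4414665*1/(1514*((2/13 + (½)*26) + 657)) = -4414665*1/(1514*((2/13 + 13) + 657)) = -4414665*1/(1514*(171/13 + 657)) = -4414665/((8712/13)*1514) = -4414665/13189968/13 = -4414665*13/13189968 = -19130215/4396656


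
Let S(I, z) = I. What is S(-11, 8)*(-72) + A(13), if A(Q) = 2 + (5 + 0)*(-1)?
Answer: 789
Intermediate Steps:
A(Q) = -3 (A(Q) = 2 + 5*(-1) = 2 - 5 = -3)
S(-11, 8)*(-72) + A(13) = -11*(-72) - 3 = 792 - 3 = 789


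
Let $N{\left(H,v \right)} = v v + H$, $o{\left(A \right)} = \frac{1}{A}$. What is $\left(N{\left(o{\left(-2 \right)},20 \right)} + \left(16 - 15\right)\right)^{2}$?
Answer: $\frac{641601}{4} \approx 1.604 \cdot 10^{5}$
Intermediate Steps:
$N{\left(H,v \right)} = H + v^{2}$ ($N{\left(H,v \right)} = v^{2} + H = H + v^{2}$)
$\left(N{\left(o{\left(-2 \right)},20 \right)} + \left(16 - 15\right)\right)^{2} = \left(\left(\frac{1}{-2} + 20^{2}\right) + \left(16 - 15\right)\right)^{2} = \left(\left(- \frac{1}{2} + 400\right) + 1\right)^{2} = \left(\frac{799}{2} + 1\right)^{2} = \left(\frac{801}{2}\right)^{2} = \frac{641601}{4}$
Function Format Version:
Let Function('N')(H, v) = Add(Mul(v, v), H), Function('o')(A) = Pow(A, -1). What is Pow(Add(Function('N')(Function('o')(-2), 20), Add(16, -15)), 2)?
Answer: Rational(641601, 4) ≈ 1.6040e+5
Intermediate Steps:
Function('N')(H, v) = Add(H, Pow(v, 2)) (Function('N')(H, v) = Add(Pow(v, 2), H) = Add(H, Pow(v, 2)))
Pow(Add(Function('N')(Function('o')(-2), 20), Add(16, -15)), 2) = Pow(Add(Add(Pow(-2, -1), Pow(20, 2)), Add(16, -15)), 2) = Pow(Add(Add(Rational(-1, 2), 400), 1), 2) = Pow(Add(Rational(799, 2), 1), 2) = Pow(Rational(801, 2), 2) = Rational(641601, 4)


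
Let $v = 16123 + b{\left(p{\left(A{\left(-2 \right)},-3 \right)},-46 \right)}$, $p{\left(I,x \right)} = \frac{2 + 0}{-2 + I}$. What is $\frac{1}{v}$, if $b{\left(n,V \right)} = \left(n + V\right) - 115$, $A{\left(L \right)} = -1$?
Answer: $\frac{3}{47884} \approx 6.2651 \cdot 10^{-5}$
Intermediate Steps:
$p{\left(I,x \right)} = \frac{2}{-2 + I}$
$b{\left(n,V \right)} = -115 + V + n$ ($b{\left(n,V \right)} = \left(V + n\right) - 115 = -115 + V + n$)
$v = \frac{47884}{3}$ ($v = 16123 - \left(161 - \frac{2}{-2 - 1}\right) = 16123 - \left(161 + \frac{2}{3}\right) = 16123 - \frac{485}{3} = \frac{47884}{3} \approx 15961.0$)
$\frac{1}{v} = \frac{1}{\frac{47884}{3}} = \frac{3}{47884}$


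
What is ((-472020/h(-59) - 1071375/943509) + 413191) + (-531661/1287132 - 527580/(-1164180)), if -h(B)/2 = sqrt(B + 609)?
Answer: 463626686044114783741/1122066829044084 + 23601*sqrt(22)/11 ≈ 4.2325e+5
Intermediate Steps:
h(B) = -2*sqrt(609 + B) (h(B) = -2*sqrt(B + 609) = -2*sqrt(609 + B))
((-472020/h(-59) - 1071375/943509) + 413191) + (-531661/1287132 - 527580/(-1164180)) = ((-472020*(-1/(2*sqrt(609 - 59))) - 1071375/943509) + 413191) + (-531661/1287132 - 527580/(-1164180)) = ((-472020*(-sqrt(22)/220) - 1071375*1/943509) + 413191) + (-531661*1/1287132 - 527580*(-1/1164180)) = ((-472020*(-sqrt(22)/220) - 357125/314503) + 413191) + (-531661/1287132 + 8793/19403) = ((-472020*(-sqrt(22)/220) - 357125/314503) + 413191) + 1001933293/24974222196 = ((-(-23601)*sqrt(22)/11 - 357125/314503) + 413191) + 1001933293/24974222196 = ((23601*sqrt(22)/11 - 357125/314503) + 413191) + 1001933293/24974222196 = ((-357125/314503 + 23601*sqrt(22)/11) + 413191) + 1001933293/24974222196 = (129949451948/314503 + 23601*sqrt(22)/11) + 1001933293/24974222196 = 463626686044114783741/1122066829044084 + 23601*sqrt(22)/11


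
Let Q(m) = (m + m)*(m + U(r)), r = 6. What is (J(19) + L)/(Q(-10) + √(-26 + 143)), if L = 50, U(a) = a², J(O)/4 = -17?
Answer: 720/20791 + 54*√13/270283 ≈ 0.035351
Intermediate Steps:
J(O) = -68 (J(O) = 4*(-17) = -68)
Q(m) = 2*m*(36 + m) (Q(m) = (m + m)*(m + 6²) = (2*m)*(m + 36) = (2*m)*(36 + m) = 2*m*(36 + m))
(J(19) + L)/(Q(-10) + √(-26 + 143)) = (-68 + 50)/(2*(-10)*(36 - 10) + √(-26 + 143)) = -18/(2*(-10)*26 + √117) = -18/(-520 + 3*√13)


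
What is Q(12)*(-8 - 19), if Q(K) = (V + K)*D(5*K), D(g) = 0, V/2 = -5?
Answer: 0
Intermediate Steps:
V = -10 (V = 2*(-5) = -10)
Q(K) = 0 (Q(K) = (-10 + K)*0 = 0)
Q(12)*(-8 - 19) = 0*(-8 - 19) = 0*(-27) = 0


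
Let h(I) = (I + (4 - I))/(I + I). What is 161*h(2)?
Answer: 161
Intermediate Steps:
h(I) = 2/I (h(I) = 4/((2*I)) = 4*(1/(2*I)) = 2/I)
161*h(2) = 161*(2/2) = 161*(2*(½)) = 161*1 = 161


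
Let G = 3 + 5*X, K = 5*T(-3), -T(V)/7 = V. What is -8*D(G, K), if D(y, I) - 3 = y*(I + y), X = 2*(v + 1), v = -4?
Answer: 16824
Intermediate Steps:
T(V) = -7*V
K = 105 (K = 5*(-7*(-3)) = 5*21 = 105)
X = -6 (X = 2*(-4 + 1) = 2*(-3) = -6)
G = -27 (G = 3 + 5*(-6) = 3 - 30 = -27)
D(y, I) = 3 + y*(I + y)
-8*D(G, K) = -8*(3 + (-27)² + 105*(-27)) = -8*(3 + 729 - 2835) = -8*(-2103) = 16824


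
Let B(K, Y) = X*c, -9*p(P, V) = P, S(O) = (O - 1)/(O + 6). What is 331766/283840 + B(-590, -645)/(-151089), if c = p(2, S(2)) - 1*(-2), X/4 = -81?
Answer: 8381614169/7147516960 ≈ 1.1727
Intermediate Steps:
X = -324 (X = 4*(-81) = -324)
S(O) = (-1 + O)/(6 + O)
p(P, V) = -P/9
c = 16/9 (c = -1/9*2 - 1*(-2) = -2/9 + 2 = 16/9 ≈ 1.7778)
B(K, Y) = -576 (B(K, Y) = -324*16/9 = -576)
331766/283840 + B(-590, -645)/(-151089) = 331766/283840 - 576/(-151089) = 331766*(1/283840) - 576*(-1/151089) = 165883/141920 + 192/50363 = 8381614169/7147516960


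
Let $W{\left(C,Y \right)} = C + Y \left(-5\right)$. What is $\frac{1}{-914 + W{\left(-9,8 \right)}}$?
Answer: $- \frac{1}{963} \approx -0.0010384$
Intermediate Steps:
$W{\left(C,Y \right)} = C - 5 Y$
$\frac{1}{-914 + W{\left(-9,8 \right)}} = \frac{1}{-914 - 49} = \frac{1}{-963} = - \frac{1}{963}$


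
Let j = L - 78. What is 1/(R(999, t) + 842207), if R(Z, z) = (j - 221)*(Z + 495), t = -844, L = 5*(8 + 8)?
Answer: 1/515021 ≈ 1.9417e-6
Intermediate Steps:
L = 80 (L = 5*16 = 80)
j = 2 (j = 80 - 78 = 2)
R(Z, z) = -108405 - 219*Z (R(Z, z) = (2 - 221)*(Z + 495) = -219*(495 + Z) = -108405 - 219*Z)
1/(R(999, t) + 842207) = 1/((-108405 - 219*999) + 842207) = 1/((-108405 - 218781) + 842207) = 1/(-327186 + 842207) = 1/515021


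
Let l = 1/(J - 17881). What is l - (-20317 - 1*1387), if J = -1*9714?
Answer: 598921879/27595 ≈ 21704.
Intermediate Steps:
J = -9714
l = -1/27595 (l = 1/(-9714 - 17881) = 1/(-27595) = -1/27595 ≈ -3.6238e-5)
l - (-20317 - 1*1387) = -1/27595 - (-20317 - 1*1387) = -1/27595 - (-20317 - 1387) = -1/27595 - 1*(-21704) = -1/27595 + 21704 = 598921879/27595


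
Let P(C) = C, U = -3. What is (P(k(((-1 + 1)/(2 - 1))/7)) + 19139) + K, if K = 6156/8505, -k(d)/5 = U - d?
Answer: 2011246/105 ≈ 19155.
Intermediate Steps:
k(d) = 15 + 5*d (k(d) = -5*(-3 - d) = 15 + 5*d)
K = 76/105 (K = 6156*(1/8505) = 76/105 ≈ 0.72381)
(P(k(((-1 + 1)/(2 - 1))/7)) + 19139) + K = ((15 + 5*(((-1 + 1)/(2 - 1))/7)) + 19139) + 76/105 = ((15 + 5*((0/1)*(⅐))) + 19139) + 76/105 = ((15 + 5*((0*1)*(⅐))) + 19139) + 76/105 = ((15 + 5*(0*(⅐))) + 19139) + 76/105 = ((15 + 5*0) + 19139) + 76/105 = ((15 + 0) + 19139) + 76/105 = (15 + 19139) + 76/105 = 19154 + 76/105 = 2011246/105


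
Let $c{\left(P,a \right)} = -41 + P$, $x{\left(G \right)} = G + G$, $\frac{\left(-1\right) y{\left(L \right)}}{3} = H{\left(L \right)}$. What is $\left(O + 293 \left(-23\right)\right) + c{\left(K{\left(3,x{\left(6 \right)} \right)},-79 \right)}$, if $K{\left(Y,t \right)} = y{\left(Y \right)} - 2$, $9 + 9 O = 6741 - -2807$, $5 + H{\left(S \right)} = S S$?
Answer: $- \frac{51607}{9} \approx -5734.1$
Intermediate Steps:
$H{\left(S \right)} = -5 + S^{2}$ ($H{\left(S \right)} = -5 + S S = -5 + S^{2}$)
$y{\left(L \right)} = 15 - 3 L^{2}$ ($y{\left(L \right)} = - 3 \left(-5 + L^{2}\right) = 15 - 3 L^{2}$)
$x{\left(G \right)} = 2 G$
$O = \frac{9539}{9}$ ($O = -1 + \frac{6741 - -2807}{9} = -1 + \frac{6741 + 2807}{9} = -1 + \frac{1}{9} \cdot 9548 = -1 + \frac{9548}{9} = \frac{9539}{9} \approx 1059.9$)
$K{\left(Y,t \right)} = 13 - 3 Y^{2}$ ($K{\left(Y,t \right)} = \left(15 - 3 Y^{2}\right) - 2 = 13 - 3 Y^{2}$)
$\left(O + 293 \left(-23\right)\right) + c{\left(K{\left(3,x{\left(6 \right)} \right)},-79 \right)} = \left(\frac{9539}{9} + 293 \left(-23\right)\right) - \left(28 + 27\right) = \left(\frac{9539}{9} - 6739\right) + \left(-41 + \left(13 - 27\right)\right) = - \frac{51112}{9} + \left(-41 + \left(13 - 27\right)\right) = - \frac{51112}{9} - 55 = - \frac{51607}{9}$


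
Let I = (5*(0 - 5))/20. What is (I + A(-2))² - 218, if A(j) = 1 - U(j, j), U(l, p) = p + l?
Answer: -3263/16 ≈ -203.94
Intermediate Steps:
U(l, p) = l + p
A(j) = 1 - 2*j (A(j) = 1 - (j + j) = 1 - 2*j)
I = -5/4 (I = (5*(-5))*(1/20) = -25*1/20 = -5/4 ≈ -1.2500)
(I + A(-2))² - 218 = (-5/4 + (1 - 2*(-2)))² - 218 = (-5/4 + (1 + 4))² - 218 = (-5/4 + 5)² - 218 = (15/4)² - 218 = 225/16 - 218 = -3263/16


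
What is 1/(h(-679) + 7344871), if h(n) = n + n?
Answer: 1/7343513 ≈ 1.3617e-7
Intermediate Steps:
h(n) = 2*n
1/(h(-679) + 7344871) = 1/(2*(-679) + 7344871) = 1/(-1358 + 7344871) = 1/7343513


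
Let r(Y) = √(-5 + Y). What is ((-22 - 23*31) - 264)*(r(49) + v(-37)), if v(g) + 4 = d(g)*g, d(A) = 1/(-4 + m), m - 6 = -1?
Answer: 40959 - 1998*√11 ≈ 34332.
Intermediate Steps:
m = 5 (m = 6 - 1 = 5)
d(A) = 1 (d(A) = 1/(-4 + 5) = 1/1 = 1)
v(g) = -4 + g (v(g) = -4 + 1*g = -4 + g)
((-22 - 23*31) - 264)*(r(49) + v(-37)) = ((-22 - 23*31) - 264)*(√(-5 + 49) + (-4 - 37)) = ((-22 - 713) - 264)*(√44 - 41) = (-735 - 264)*(2*√11 - 41) = -999*(-41 + 2*√11) = 40959 - 1998*√11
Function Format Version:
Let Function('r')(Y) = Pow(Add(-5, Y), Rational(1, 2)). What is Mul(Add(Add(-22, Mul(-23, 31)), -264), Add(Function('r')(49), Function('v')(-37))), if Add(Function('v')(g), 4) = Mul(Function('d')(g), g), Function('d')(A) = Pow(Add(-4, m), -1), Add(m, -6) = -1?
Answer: Add(40959, Mul(-1998, Pow(11, Rational(1, 2)))) ≈ 34332.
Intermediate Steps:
m = 5 (m = Add(6, -1) = 5)
Function('d')(A) = 1 (Function('d')(A) = Pow(Add(-4, 5), -1) = Pow(1, -1) = 1)
Function('v')(g) = Add(-4, g) (Function('v')(g) = Add(-4, Mul(1, g)) = Add(-4, g))
Mul(Add(Add(-22, Mul(-23, 31)), -264), Add(Function('r')(49), Function('v')(-37))) = Mul(Add(Add(-22, Mul(-23, 31)), -264), Add(Pow(Add(-5, 49), Rational(1, 2)), Add(-4, -37))) = Mul(Add(Add(-22, -713), -264), Add(Pow(44, Rational(1, 2)), -41)) = Mul(Add(-735, -264), Add(Mul(2, Pow(11, Rational(1, 2))), -41)) = Mul(-999, Add(-41, Mul(2, Pow(11, Rational(1, 2))))) = Add(40959, Mul(-1998, Pow(11, Rational(1, 2))))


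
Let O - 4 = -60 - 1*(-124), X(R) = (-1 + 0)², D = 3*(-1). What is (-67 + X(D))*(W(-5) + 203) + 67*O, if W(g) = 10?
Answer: -9502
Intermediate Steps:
D = -3
X(R) = 1 (X(R) = (-1)² = 1)
O = 68 (O = 4 + (-60 - 1*(-124)) = 4 + (-60 + 124) = 4 + 64 = 68)
(-67 + X(D))*(W(-5) + 203) + 67*O = (-67 + 1)*(10 + 203) + 67*68 = -66*213 + 4556 = -14058 + 4556 = -9502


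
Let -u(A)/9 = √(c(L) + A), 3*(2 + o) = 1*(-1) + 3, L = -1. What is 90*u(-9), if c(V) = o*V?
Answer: -270*I*√69 ≈ -2242.8*I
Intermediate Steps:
o = -4/3 (o = -2 + (1*(-1) + 3)/3 = -2 + (-1 + 3)/3 = -2 + (⅓)*2 = -2 + ⅔ = -4/3 ≈ -1.3333)
c(V) = -4*V/3
u(A) = -9*√(4/3 + A) (u(A) = -9*√(-4/3*(-1) + A) = -9*√(4/3 + A))
90*u(-9) = 90*(-3*√(12 + 9*(-9))) = 90*(-3*√(12 - 81)) = 90*(-3*I*√69) = -270*I*√69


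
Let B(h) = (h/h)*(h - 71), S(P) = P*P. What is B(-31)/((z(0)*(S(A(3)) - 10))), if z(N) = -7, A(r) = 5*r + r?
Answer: 51/1099 ≈ 0.046406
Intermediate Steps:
A(r) = 6*r
S(P) = P**2
B(h) = -71 + h (B(h) = 1*(-71 + h) = -71 + h)
B(-31)/((z(0)*(S(A(3)) - 10))) = (-71 - 31)/((-7*((6*3)**2 - 10))) = -102*(-1/(7*(18**2 - 10))) = -102*(-1/(7*(324 - 10))) = -102/((-7*314)) = -102/(-2198) = -102*(-1/2198) = 51/1099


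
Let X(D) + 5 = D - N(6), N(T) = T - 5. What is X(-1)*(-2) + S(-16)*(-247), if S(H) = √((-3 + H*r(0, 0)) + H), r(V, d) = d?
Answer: 14 - 247*I*√19 ≈ 14.0 - 1076.6*I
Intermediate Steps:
N(T) = -5 + T
X(D) = -6 + D (X(D) = -5 + (D - (-5 + 6)) = -5 + (D - 1*1) = -5 + (D - 1) = -5 + (-1 + D) = -6 + D)
S(H) = √(-3 + H) (S(H) = √((-3 + H*0) + H) = √((-3 + 0) + H) = √(-3 + H))
X(-1)*(-2) + S(-16)*(-247) = (-6 - 1)*(-2) + √(-3 - 16)*(-247) = -7*(-2) + √(-19)*(-247) = 14 + (I*√19)*(-247) = 14 - 247*I*√19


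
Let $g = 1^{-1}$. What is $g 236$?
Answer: $236$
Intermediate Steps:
$g = 1$
$g 236 = 1 \cdot 236 = 236$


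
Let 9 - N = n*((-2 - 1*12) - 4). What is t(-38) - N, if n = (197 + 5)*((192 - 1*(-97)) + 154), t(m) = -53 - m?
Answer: -1610772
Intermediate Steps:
n = 89486 (n = 202*((192 + 97) + 154) = 202*(289 + 154) = 202*443 = 89486)
N = 1610757 (N = 9 - 89486*((-2 - 1*12) - 4) = 9 - 89486*((-2 - 12) - 4) = 9 - 89486*(-14 - 4) = 9 - 89486*(-18) = 9 - 1*(-1610748) = 9 + 1610748 = 1610757)
t(-38) - N = (-53 - 1*(-38)) - 1*1610757 = (-53 + 38) - 1610757 = -15 - 1610757 = -1610772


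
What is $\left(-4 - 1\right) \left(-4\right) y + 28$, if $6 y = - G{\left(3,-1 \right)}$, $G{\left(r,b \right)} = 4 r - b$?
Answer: $- \frac{46}{3} \approx -15.333$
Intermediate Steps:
$G{\left(r,b \right)} = - b + 4 r$
$y = - \frac{13}{6}$ ($y = \frac{\left(-1\right) \left(\left(-1\right) \left(-1\right) + 4 \cdot 3\right)}{6} = \frac{\left(-1\right) \left(1 + 12\right)}{6} = \frac{\left(-1\right) 13}{6} = \frac{1}{6} \left(-13\right) = - \frac{13}{6} \approx -2.1667$)
$\left(-4 - 1\right) \left(-4\right) y + 28 = \left(-4 - 1\right) \left(-4\right) \left(- \frac{13}{6}\right) + 28 = \left(-5\right) \left(-4\right) \left(- \frac{13}{6}\right) + 28 = 20 \left(- \frac{13}{6}\right) + 28 = - \frac{130}{3} + 28 = - \frac{46}{3}$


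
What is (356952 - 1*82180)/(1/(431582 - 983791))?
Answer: -151731571348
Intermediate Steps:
(356952 - 1*82180)/(1/(431582 - 983791)) = (356952 - 82180)/(1/(-552209)) = 274772/(-1/552209) = 274772*(-552209) = -151731571348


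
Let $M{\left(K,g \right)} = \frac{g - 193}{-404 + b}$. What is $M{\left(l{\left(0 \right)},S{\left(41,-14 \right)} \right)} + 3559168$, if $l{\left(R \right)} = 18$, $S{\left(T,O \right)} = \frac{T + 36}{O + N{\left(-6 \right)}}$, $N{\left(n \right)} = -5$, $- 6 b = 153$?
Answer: $\frac{58089188416}{16321} \approx 3.5592 \cdot 10^{6}$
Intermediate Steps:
$b = - \frac{51}{2}$ ($b = \left(- \frac{1}{6}\right) 153 = - \frac{51}{2} \approx -25.5$)
$S{\left(T,O \right)} = \frac{36 + T}{-5 + O}$ ($S{\left(T,O \right)} = \frac{T + 36}{O - 5} = \frac{36 + T}{-5 + O}$)
$M{\left(K,g \right)} = \frac{386}{859} - \frac{2 g}{859}$ ($M{\left(K,g \right)} = \frac{g - 193}{-404 - \frac{51}{2}} = \frac{-193 + g}{- \frac{859}{2}} = \left(-193 + g\right) \left(- \frac{2}{859}\right) = \frac{386}{859} - \frac{2 g}{859}$)
$M{\left(l{\left(0 \right)},S{\left(41,-14 \right)} \right)} + 3559168 = \left(\frac{386}{859} - \frac{2 \frac{36 + 41}{-5 - 14}}{859}\right) + 3559168 = \left(\frac{386}{859} - \frac{2 \frac{1}{-19} \cdot 77}{859}\right) + 3559168 = \left(\frac{386}{859} - \frac{2 \left(\left(- \frac{1}{19}\right) 77\right)}{859}\right) + 3559168 = \left(\frac{386}{859} - - \frac{154}{16321}\right) + 3559168 = \left(\frac{386}{859} + \frac{154}{16321}\right) + 3559168 = \frac{7488}{16321} + 3559168 = \frac{58089188416}{16321}$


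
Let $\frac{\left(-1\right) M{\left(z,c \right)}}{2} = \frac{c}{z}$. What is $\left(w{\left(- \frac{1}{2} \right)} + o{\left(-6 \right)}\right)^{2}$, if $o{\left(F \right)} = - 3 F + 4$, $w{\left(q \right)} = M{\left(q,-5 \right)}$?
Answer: $4$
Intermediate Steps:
$M{\left(z,c \right)} = - \frac{2 c}{z}$ ($M{\left(z,c \right)} = - 2 \frac{c}{z} = - \frac{2 c}{z}$)
$w{\left(q \right)} = \frac{10}{q}$ ($w{\left(q \right)} = \left(-2\right) \left(-5\right) \frac{1}{q} = \frac{10}{q}$)
$o{\left(F \right)} = 4 - 3 F$
$\left(w{\left(- \frac{1}{2} \right)} + o{\left(-6 \right)}\right)^{2} = \left(\frac{10}{\left(-1\right) \frac{1}{2}} + \left(4 - -18\right)\right)^{2} = \left(\frac{10}{\left(-1\right) \frac{1}{2}} + \left(4 + 18\right)\right)^{2} = \left(\frac{10}{- \frac{1}{2}} + 22\right)^{2} = \left(10 \left(-2\right) + 22\right)^{2} = \left(-20 + 22\right)^{2} = 2^{2} = 4$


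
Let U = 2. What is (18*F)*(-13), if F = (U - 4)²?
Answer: -936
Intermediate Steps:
F = 4 (F = (2 - 4)² = (-2)² = 4)
(18*F)*(-13) = (18*4)*(-13) = 72*(-13) = -936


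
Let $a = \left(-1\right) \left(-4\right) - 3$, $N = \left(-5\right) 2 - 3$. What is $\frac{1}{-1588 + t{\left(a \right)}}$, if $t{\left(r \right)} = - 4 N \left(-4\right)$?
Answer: $- \frac{1}{1796} \approx -0.00055679$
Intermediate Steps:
$N = -13$ ($N = -10 - 3 = -13$)
$a = 1$ ($a = 4 - 3 = 1$)
$t{\left(r \right)} = -208$ ($t{\left(r \right)} = \left(-4\right) \left(-13\right) \left(-4\right) = 52 \left(-4\right) = -208$)
$\frac{1}{-1588 + t{\left(a \right)}} = \frac{1}{-1588 - 208} = \frac{1}{-1796} = - \frac{1}{1796}$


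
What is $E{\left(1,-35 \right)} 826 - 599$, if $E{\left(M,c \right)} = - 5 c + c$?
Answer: $115041$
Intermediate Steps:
$E{\left(M,c \right)} = - 4 c$
$E{\left(1,-35 \right)} 826 - 599 = \left(-4\right) \left(-35\right) 826 - 599 = 140 \cdot 826 - 599 = 115640 - 599 = 115041$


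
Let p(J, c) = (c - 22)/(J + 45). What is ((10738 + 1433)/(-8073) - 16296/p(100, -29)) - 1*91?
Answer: 2115307294/45747 ≈ 46239.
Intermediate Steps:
p(J, c) = (-22 + c)/(45 + J)
((10738 + 1433)/(-8073) - 16296/p(100, -29)) - 1*91 = ((10738 + 1433)/(-8073) - 16296*(45 + 100)/(-22 - 29)) - 1*91 = (12171*(-1/8073) - 16296/(-51/145)) - 91 = (-4057/2691 - 16296/((1/145)*(-51))) - 91 = (-4057/2691 - 16296/(-51/145)) - 91 = (-4057/2691 - 16296*(-145/51)) - 91 = (-4057/2691 + 787640/17) - 91 = 2119470271/45747 - 91 = 2115307294/45747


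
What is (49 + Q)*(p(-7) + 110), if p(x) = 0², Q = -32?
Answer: 1870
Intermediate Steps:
p(x) = 0
(49 + Q)*(p(-7) + 110) = (49 - 32)*(0 + 110) = 17*110 = 1870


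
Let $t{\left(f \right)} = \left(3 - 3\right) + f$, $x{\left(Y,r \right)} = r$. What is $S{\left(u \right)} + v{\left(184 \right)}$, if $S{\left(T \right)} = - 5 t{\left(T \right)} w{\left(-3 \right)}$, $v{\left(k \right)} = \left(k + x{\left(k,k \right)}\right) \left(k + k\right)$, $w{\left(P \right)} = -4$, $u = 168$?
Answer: $138784$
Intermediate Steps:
$t{\left(f \right)} = f$ ($t{\left(f \right)} = 0 + f = f$)
$v{\left(k \right)} = 4 k^{2}$ ($v{\left(k \right)} = \left(k + k\right) \left(k + k\right) = 2 k 2 k = 4 k^{2}$)
$S{\left(T \right)} = 20 T$ ($S{\left(T \right)} = - 5 T \left(-4\right) = 20 T$)
$S{\left(u \right)} + v{\left(184 \right)} = 20 \cdot 168 + 4 \cdot 184^{2} = 3360 + 4 \cdot 33856 = 3360 + 135424 = 138784$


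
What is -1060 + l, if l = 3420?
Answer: 2360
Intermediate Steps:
-1060 + l = -1060 + 3420 = 2360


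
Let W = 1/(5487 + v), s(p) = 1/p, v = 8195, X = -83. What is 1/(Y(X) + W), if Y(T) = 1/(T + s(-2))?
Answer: -2284894/27197 ≈ -84.013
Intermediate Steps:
Y(T) = 1/(-½ + T) (Y(T) = 1/(T + 1/(-2)) = 1/(T - ½) = 1/(-½ + T))
W = 1/13682 (W = 1/(5487 + 8195) = 1/13682 ≈ 7.3089e-5)
1/(Y(X) + W) = 1/(2/(-1 + 2*(-83)) + 1/13682) = 1/(2/(-1 - 166) + 1/13682) = 1/(2/(-167) + 1/13682) = 1/(2*(-1/167) + 1/13682) = 1/(-2/167 + 1/13682) = 1/(-27197/2284894) = -2284894/27197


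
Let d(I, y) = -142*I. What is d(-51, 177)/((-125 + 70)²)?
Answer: 7242/3025 ≈ 2.3941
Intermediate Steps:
d(-51, 177)/((-125 + 70)²) = (-142*(-51))/((-125 + 70)²) = 7242/((-55)²) = 7242/3025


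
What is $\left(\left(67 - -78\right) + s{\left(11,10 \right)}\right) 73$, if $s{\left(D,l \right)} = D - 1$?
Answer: $11315$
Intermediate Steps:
$s{\left(D,l \right)} = -1 + D$
$\left(\left(67 - -78\right) + s{\left(11,10 \right)}\right) 73 = \left(\left(67 - -78\right) + \left(-1 + 11\right)\right) 73 = \left(\left(67 + 78\right) + 10\right) 73 = \left(145 + 10\right) 73 = 155 \cdot 73 = 11315$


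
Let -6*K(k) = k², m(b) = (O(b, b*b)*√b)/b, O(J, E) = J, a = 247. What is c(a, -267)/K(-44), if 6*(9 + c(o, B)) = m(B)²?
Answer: 321/1936 ≈ 0.16581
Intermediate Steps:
m(b) = √b (m(b) = (b*√b)/b = b^(3/2)/b = √b)
K(k) = -k²/6
c(o, B) = -9 + B/6 (c(o, B) = -9 + (√B)²/6 = -9 + B/6)
c(a, -267)/K(-44) = (-9 + (⅙)*(-267))/((-⅙*(-44)²)) = (-9 - 89/2)/((-⅙*1936)) = -107/(2*(-968/3)) = -107/2*(-3/968) = 321/1936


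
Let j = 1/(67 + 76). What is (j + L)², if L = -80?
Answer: 130850721/20449 ≈ 6398.9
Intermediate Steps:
j = 1/143 ≈ 0.0069930
(j + L)² = (1/143 - 80)² = (-11439/143)² = 130850721/20449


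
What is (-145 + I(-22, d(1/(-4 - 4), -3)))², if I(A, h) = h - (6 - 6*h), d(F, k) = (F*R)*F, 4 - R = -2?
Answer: 23145721/1024 ≈ 22603.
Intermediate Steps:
R = 6 (R = 4 - 1*(-2) = 4 + 2 = 6)
d(F, k) = 6*F² (d(F, k) = (F*6)*F = (6*F)*F = 6*F²)
I(A, h) = -6 + 7*h (I(A, h) = h - (6 - 6*h) = h + (-6 + 6*h) = -6 + 7*h)
(-145 + I(-22, d(1/(-4 - 4), -3)))² = (-145 + (-6 + 7*(6*(1/(-4 - 4))²)))² = (-145 + (-6 + 7*(6*(1/(-8))²)))² = (-145 + (-6 + 7*(6*(-⅛)²)))² = (-145 + (-6 + 7*(6*(1/64))))² = (-145 + (-6 + 7*(3/32)))² = (-145 + (-6 + 21/32))² = (-145 - 171/32)² = (-4811/32)² = 23145721/1024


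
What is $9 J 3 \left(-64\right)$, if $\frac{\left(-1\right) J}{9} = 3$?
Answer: $46656$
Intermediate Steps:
$J = -27$ ($J = \left(-9\right) 3 = -27$)
$9 J 3 \left(-64\right) = 9 \left(-27\right) 3 \left(-64\right) = \left(-243\right) 3 \left(-64\right) = \left(-729\right) \left(-64\right) = 46656$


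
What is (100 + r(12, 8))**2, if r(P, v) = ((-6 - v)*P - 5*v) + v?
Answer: 10000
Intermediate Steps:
r(P, v) = -4*v + P*(-6 - v) (r(P, v) = (P*(-6 - v) - 5*v) + v = (-5*v + P*(-6 - v)) + v = -4*v + P*(-6 - v))
(100 + r(12, 8))**2 = (100 + (-6*12 - 4*8 - 1*12*8))**2 = (100 + (-72 - 32 - 96))**2 = (100 - 200)**2 = (-100)**2 = 10000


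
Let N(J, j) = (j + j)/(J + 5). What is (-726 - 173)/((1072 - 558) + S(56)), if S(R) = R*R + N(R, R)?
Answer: -54839/222762 ≈ -0.24618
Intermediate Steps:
N(J, j) = 2*j/(5 + J) (N(J, j) = (2*j)/(5 + J) = 2*j/(5 + J))
S(R) = R² + 2*R/(5 + R) (S(R) = R*R + 2*R/(5 + R) = R² + 2*R/(5 + R))
(-726 - 173)/((1072 - 558) + S(56)) = (-726 - 173)/((1072 - 558) + 56*(2 + 56*(5 + 56))/(5 + 56)) = -899/(514 + 56*(2 + 56*61)/61) = -899/(514 + 56*(1/61)*(2 + 3416)) = -899/(514 + 56*(1/61)*3418) = -899/(514 + 191408/61) = -899/222762/61 = -899*61/222762 = -54839/222762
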